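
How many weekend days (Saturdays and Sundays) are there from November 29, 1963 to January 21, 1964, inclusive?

November 29, 1963 is a Friday.
That's 54 days from start to end, counting both.
54 = 7 × 7 + 5, so there are 7 full weeks plus 5 extra days.
Each full week contributes 2 weekend days (Sat, Sun): 7 × 2 = 14.
The 5 extra days are Friday, Saturday, Sunday, Monday, Tuesday — 2 of them qualify.
Total: 14 + 2 = 16.

16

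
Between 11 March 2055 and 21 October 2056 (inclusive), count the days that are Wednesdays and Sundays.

168

11 March 2055 is a Thursday.
The range spans 591 days (inclusive of both endpoints).
591 = 7 × 84 + 3, so there are 84 full weeks plus 3 extra days.
Each full week contributes 2 days from the set (Wed, Sun): 84 × 2 = 168.
The 3 extra days are Thursday, Friday, Saturday — none qualify.
Total: 168 + 0 = 168.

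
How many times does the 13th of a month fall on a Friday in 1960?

1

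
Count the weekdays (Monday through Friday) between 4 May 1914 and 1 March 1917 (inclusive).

739

4 May 1914 is a Monday.
The range spans 1033 days (inclusive of both endpoints).
1033 = 7 × 147 + 4, so there are 147 full weeks plus 4 extra days.
Each full week contributes 5 weekdays (Mon–Fri): 147 × 5 = 735.
The 4 extra days are Mon, Tue, Wed, Thu — 4 of them qualify.
Total: 735 + 4 = 739.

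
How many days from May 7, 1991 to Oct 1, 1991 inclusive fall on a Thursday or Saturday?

May 7, 1991 is a Tuesday.
That's 148 days from start to end, counting both.
148 = 7 × 21 + 1, so there are 21 full weeks plus 1 extra day.
Each full week contributes 2 days from the set (Thu, Sat): 21 × 2 = 42.
The 1 extra day is Tuesday — none qualify.
Total: 42 + 0 = 42.

42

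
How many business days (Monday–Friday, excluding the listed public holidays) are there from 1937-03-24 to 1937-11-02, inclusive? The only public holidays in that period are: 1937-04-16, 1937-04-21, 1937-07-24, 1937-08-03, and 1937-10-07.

156

1937-03-24 is a Wednesday.
From 1937-03-24 to 1937-11-02 is 224 days inclusive.
224 = 7 × 32, so the span is exactly 32 full weeks.
Each full week contributes 5 weekdays (Mon–Fri): 32 × 5 = 160.
Total: 160.
Holidays: 1937-04-16 (Fri); 1937-04-21 (Wed); 1937-07-24 (Sat); 1937-08-03 (Tue); 1937-10-07 (Thu).
4 of the 5 holidays fall on weekdays; the rest are weekends and were already excluded.
Business days: 160 − 4 = 156.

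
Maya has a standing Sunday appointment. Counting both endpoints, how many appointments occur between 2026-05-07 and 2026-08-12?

14 Sundays

2026-05-07 is a Thursday.
That's 98 days from start to end, counting both.
98 = 7 × 14, so the span is exactly 14 full weeks.
Each full week contributes one Sunday: 14 so far.
Total: 14.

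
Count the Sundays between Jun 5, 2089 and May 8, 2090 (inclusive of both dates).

Jun 5, 2089 is a Sunday.
That's 338 days from start to end, counting both.
338 = 7 × 48 + 2, so there are 48 full weeks plus 2 extra days.
Each full week contributes one Sunday: 48 so far.
The 2 extra days are Sunday, Monday — 1 of them qualifies.
Total: 48 + 1 = 49.

49 Sundays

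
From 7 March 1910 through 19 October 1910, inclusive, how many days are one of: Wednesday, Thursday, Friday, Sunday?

129

7 March 1910 is a Monday.
From 7 March 1910 to 19 October 1910 is 227 days inclusive.
227 = 7 × 32 + 3, so there are 32 full weeks plus 3 extra days.
Each full week contributes 4 days from the set (Wed, Thu, Fri, Sun): 32 × 4 = 128.
The 3 extra days are Monday, Tuesday, Wednesday — 1 of them qualifies.
Total: 128 + 1 = 129.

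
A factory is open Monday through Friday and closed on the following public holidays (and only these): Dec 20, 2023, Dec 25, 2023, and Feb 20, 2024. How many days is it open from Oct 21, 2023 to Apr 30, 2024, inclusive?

134

Oct 21, 2023 is a Saturday.
From Oct 21, 2023 to Apr 30, 2024 is 193 days inclusive.
193 = 7 × 27 + 4, so there are 27 full weeks plus 4 extra days.
Each full week contributes 5 weekdays (Mon–Fri): 27 × 5 = 135.
The 4 extra days are Sat, Sun, Mon, Tue — 2 of them qualify.
Total: 135 + 2 = 137.
Holidays: Dec 20, 2023 (Wed); Dec 25, 2023 (Mon); Feb 20, 2024 (Tue).
All 3 holidays fall on weekdays, so subtract 3.
Business days: 137 − 3 = 134.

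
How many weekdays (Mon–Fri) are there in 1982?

261 weekdays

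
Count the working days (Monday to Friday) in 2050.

260

January 1, 2050 is a Saturday.
That's 365 days from start to end, counting both.
365 = 7 × 52 + 1, so there are 52 full weeks plus 1 extra day.
Each full week contributes 5 weekdays (Mon–Fri): 52 × 5 = 260.
The 1 extra day is Saturday — none qualify.
Total: 260 + 0 = 260.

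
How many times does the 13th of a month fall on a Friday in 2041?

The 13th falls on a Friday when the month's 13th has weekday Fri.
Jan 13 is Sun; Feb 13 is Wed; Mar 13 is Wed; Apr 13 is Sat; May 13 is Mon; Jun 13 is Thu; Jul 13 is Sat; Aug 13 is Tue; Sep 13 is Fri ✓; Oct 13 is Sun; Nov 13 is Wed; Dec 13 is Fri ✓.
Friday the 13ths: Sep, Dec.

2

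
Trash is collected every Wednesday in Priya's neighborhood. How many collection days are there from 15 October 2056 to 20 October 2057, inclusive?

53 Wednesdays

15 October 2056 is a Sunday.
From 15 October 2056 to 20 October 2057 is 371 days inclusive.
371 = 7 × 53, so the span is exactly 53 full weeks.
Each full week contributes one Wednesday: 53 so far.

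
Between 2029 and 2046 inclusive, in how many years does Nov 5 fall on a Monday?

Day of week of November 5 in each year:
2029: Mon ✓, 2030: Tue, 2031: Wed, 2032: Fri, 2033: Sat, 2034: Sun, 2035: Mon ✓, 2036: Wed, 2037: Thu, 2038: Fri, 2039: Sat, 2040: Mon ✓, 2041: Tue, 2042: Wed, 2043: Thu, 2044: Sat, 2045: Sun, 2046: Mon ✓
Mondays: 2029, 2035, 2040, 2046.

4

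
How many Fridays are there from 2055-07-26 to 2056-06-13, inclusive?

2055-07-26 is a Monday.
From 2055-07-26 to 2056-06-13 is 324 days inclusive.
324 = 7 × 46 + 2, so there are 46 full weeks plus 2 extra days.
Each full week contributes one Friday: 46 so far.
The 2 extra days are Mon, Tue — none qualify.
Total: 46 + 0 = 46.

46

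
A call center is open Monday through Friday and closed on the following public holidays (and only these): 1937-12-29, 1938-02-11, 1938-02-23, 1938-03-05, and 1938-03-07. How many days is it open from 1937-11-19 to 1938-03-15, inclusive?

79

1937-11-19 is a Friday.
From 1937-11-19 to 1938-03-15 is 117 days inclusive.
117 = 7 × 16 + 5, so there are 16 full weeks plus 5 extra days.
Each full week contributes 5 weekdays (Mon–Fri): 16 × 5 = 80.
The 5 extra days are Friday, Saturday, Sunday, Monday, Tuesday — 3 of them qualify.
Total: 80 + 3 = 83.
Holidays: 1937-12-29 (Wed); 1938-02-11 (Fri); 1938-02-23 (Wed); 1938-03-05 (Sat); 1938-03-07 (Mon).
4 of the 5 holidays fall on weekdays; the rest are weekends and were already excluded.
Business days: 83 − 4 = 79.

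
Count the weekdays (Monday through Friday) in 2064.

2064-01-01 is a Tuesday.
The range spans 366 days (inclusive of both endpoints).
366 = 7 × 52 + 2, so there are 52 full weeks plus 2 extra days.
Each full week contributes 5 weekdays (Mon–Fri): 52 × 5 = 260.
The 2 extra days are Tue, Wed — 2 of them qualify.
Total: 260 + 2 = 262.

262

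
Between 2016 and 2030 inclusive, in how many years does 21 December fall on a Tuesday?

2

Day of week of December 21 in each year:
2016: Wed, 2017: Thu, 2018: Fri, 2019: Sat, 2020: Mon, 2021: Tue ✓, 2022: Wed, 2023: Thu, 2024: Sat, 2025: Sun, 2026: Mon, 2027: Tue ✓, 2028: Thu, 2029: Fri, 2030: Sat
Tuesdays: 2021, 2027.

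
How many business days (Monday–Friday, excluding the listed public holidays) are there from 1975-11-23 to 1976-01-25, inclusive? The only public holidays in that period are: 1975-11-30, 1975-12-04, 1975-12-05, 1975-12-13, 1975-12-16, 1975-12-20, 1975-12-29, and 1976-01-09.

1975-11-23 is a Sunday.
From 1975-11-23 to 1976-01-25 is 64 days inclusive.
64 = 7 × 9 + 1, so there are 9 full weeks plus 1 extra day.
Each full week contributes 5 weekdays (Mon–Fri): 9 × 5 = 45.
The 1 extra day is Sunday — none qualify.
Total: 45 + 0 = 45.
Holidays: 1975-11-30 (Sun); 1975-12-04 (Thu); 1975-12-05 (Fri); 1975-12-13 (Sat); 1975-12-16 (Tue); 1975-12-20 (Sat); 1975-12-29 (Mon); 1976-01-09 (Fri).
5 of the 8 holidays fall on weekdays; the rest are weekends and were already excluded.
Business days: 45 − 5 = 40.

40 business days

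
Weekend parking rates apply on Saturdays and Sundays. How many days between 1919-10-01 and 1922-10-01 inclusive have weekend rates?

314

1919-10-01 is a Wednesday.
From 1919-10-01 to 1922-10-01 is 1097 days inclusive.
1097 = 7 × 156 + 5, so there are 156 full weeks plus 5 extra days.
Each full week contributes 2 weekend days (Sat, Sun): 156 × 2 = 312.
The 5 extra days are Wednesday, Thursday, Friday, Saturday, Sunday — 2 of them qualify.
Total: 312 + 2 = 314.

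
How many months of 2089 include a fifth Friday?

A month has five Fridays exactly when Friday falls within its first (length − 28) days.
Jan: 31 days, starts Sat → 5 of Sat, Sun, Mon
Feb: 28 days, starts Tue → 5 of (none)
Mar: 31 days, starts Tue → 5 of Tue, Wed, Thu
Apr: 30 days, starts Fri → 5 of Fri, Sat ✓
May: 31 days, starts Sun → 5 of Sun, Mon, Tue
Jun: 30 days, starts Wed → 5 of Wed, Thu
Jul: 31 days, starts Fri → 5 of Fri, Sat, Sun ✓
Aug: 31 days, starts Mon → 5 of Mon, Tue, Wed
Sep: 30 days, starts Thu → 5 of Thu, Fri ✓
Oct: 31 days, starts Sat → 5 of Sat, Sun, Mon
Nov: 30 days, starts Tue → 5 of Tue, Wed
Dec: 31 days, starts Thu → 5 of Thu, Fri, Sat ✓
Months with five Fridays: Apr, Jul, Sep, Dec.

4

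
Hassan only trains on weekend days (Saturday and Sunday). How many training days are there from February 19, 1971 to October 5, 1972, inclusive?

170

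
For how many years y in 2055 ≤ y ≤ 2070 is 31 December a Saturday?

2

Day of week of December 31 in each year:
2055: Fri, 2056: Sun, 2057: Mon, 2058: Tue, 2059: Wed, 2060: Fri, 2061: Sat ✓, 2062: Sun, 2063: Mon, 2064: Wed, 2065: Thu, 2066: Fri, 2067: Sat ✓, 2068: Mon, 2069: Tue, 2070: Wed
Saturdays: 2061, 2067.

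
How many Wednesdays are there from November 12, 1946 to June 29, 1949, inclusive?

November 12, 1946 is a Tuesday.
From November 12, 1946 to June 29, 1949 is 961 days inclusive.
961 = 7 × 137 + 2, so there are 137 full weeks plus 2 extra days.
Each full week contributes one Wednesday: 137 so far.
The 2 extra days are Tue, Wed — 1 of them qualifies.
Total: 137 + 1 = 138.

138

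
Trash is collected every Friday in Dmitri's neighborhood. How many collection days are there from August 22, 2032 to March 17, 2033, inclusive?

29

August 22, 2032 is a Sunday.
The range spans 208 days (inclusive of both endpoints).
208 = 7 × 29 + 5, so there are 29 full weeks plus 5 extra days.
Each full week contributes one Friday: 29 so far.
The 5 extra days are Sunday, Monday, Tuesday, Wednesday, Thursday — none qualify.
Total: 29 + 0 = 29.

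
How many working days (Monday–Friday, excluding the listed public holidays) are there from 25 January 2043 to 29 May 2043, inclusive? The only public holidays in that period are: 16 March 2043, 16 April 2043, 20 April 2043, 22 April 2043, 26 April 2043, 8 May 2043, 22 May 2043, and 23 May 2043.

84 working days

25 January 2043 is a Sunday.
The range spans 125 days (inclusive of both endpoints).
125 = 7 × 17 + 6, so there are 17 full weeks plus 6 extra days.
Each full week contributes 5 weekdays (Mon–Fri): 17 × 5 = 85.
The 6 extra days are Sunday, Monday, Tuesday, Wednesday, Thursday, Friday — 5 of them qualify.
Total: 85 + 5 = 90.
Holidays: 16 March 2043 (Mon); 16 April 2043 (Thu); 20 April 2043 (Mon); 22 April 2043 (Wed); 26 April 2043 (Sun); 8 May 2043 (Fri); 22 May 2043 (Fri); 23 May 2043 (Sat).
6 of the 8 holidays fall on weekdays; the rest are weekends and were already excluded.
Business days: 90 − 6 = 84.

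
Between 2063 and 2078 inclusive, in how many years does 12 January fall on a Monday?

2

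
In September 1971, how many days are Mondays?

Sep 1, 1971 is a Wednesday.
From Sep 1, 1971 to Sep 30, 1971 is 30 days inclusive.
30 = 7 × 4 + 2, so there are 4 full weeks plus 2 extra days.
Each full week contributes one Monday: 4 so far.
The 2 extra days are Wed, Thu — none qualify.
Total: 4 + 0 = 4.

4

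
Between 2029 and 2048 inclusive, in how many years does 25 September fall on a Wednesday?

3

Day of week of September 25 in each year:
2029: Tue, 2030: Wed ✓, 2031: Thu, 2032: Sat, 2033: Sun, 2034: Mon, 2035: Tue, 2036: Thu, 2037: Fri, 2038: Sat, 2039: Sun, 2040: Tue, 2041: Wed ✓, 2042: Thu, 2043: Fri, 2044: Sun, 2045: Mon, 2046: Tue, 2047: Wed ✓, 2048: Fri
Wednesdays: 2030, 2041, 2047.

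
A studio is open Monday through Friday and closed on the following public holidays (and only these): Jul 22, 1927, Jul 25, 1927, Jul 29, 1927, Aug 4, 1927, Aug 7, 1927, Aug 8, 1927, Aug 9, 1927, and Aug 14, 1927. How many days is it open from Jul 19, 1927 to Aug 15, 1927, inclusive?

14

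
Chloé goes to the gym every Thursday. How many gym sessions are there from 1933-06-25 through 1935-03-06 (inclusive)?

88 Thursdays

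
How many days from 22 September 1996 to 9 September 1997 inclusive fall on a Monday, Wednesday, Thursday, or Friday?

22 September 1996 is a Sunday.
That's 353 days from start to end, counting both.
353 = 7 × 50 + 3, so there are 50 full weeks plus 3 extra days.
Each full week contributes 4 days from the set (Mon, Wed, Thu, Fri): 50 × 4 = 200.
The 3 extra days are Sun, Mon, Tue — 1 of them qualifies.
Total: 200 + 1 = 201.

201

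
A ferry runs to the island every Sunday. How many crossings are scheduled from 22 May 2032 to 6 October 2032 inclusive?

22 May 2032 is a Saturday.
That's 138 days from start to end, counting both.
138 = 7 × 19 + 5, so there are 19 full weeks plus 5 extra days.
Each full week contributes one Sunday: 19 so far.
The 5 extra days are Sat, Sun, Mon, Tue, Wed — 1 of them qualifies.
Total: 19 + 1 = 20.

20 Sundays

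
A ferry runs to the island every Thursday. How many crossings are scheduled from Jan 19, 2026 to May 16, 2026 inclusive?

17 Thursdays

Jan 19, 2026 is a Monday.
The range spans 118 days (inclusive of both endpoints).
118 = 7 × 16 + 6, so there are 16 full weeks plus 6 extra days.
Each full week contributes one Thursday: 16 so far.
The 6 extra days are Mon, Tue, Wed, Thu, Fri, Sat — 1 of them qualifies.
Total: 16 + 1 = 17.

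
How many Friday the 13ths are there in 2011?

1

The 13th falls on a Friday when the month's 13th has weekday Fri.
Jan 13 is Thu; Feb 13 is Sun; Mar 13 is Sun; Apr 13 is Wed; May 13 is Fri ✓; Jun 13 is Mon; Jul 13 is Wed; Aug 13 is Sat; Sep 13 is Tue; Oct 13 is Thu; Nov 13 is Sun; Dec 13 is Tue.
Friday the 13ths: May.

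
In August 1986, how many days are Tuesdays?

Aug 1, 1986 is a Friday.
From Aug 1, 1986 to Aug 31, 1986 is 31 days inclusive.
31 = 7 × 4 + 3, so there are 4 full weeks plus 3 extra days.
Each full week contributes one Tuesday: 4 so far.
The 3 extra days are Friday, Saturday, Sunday — none qualify.
Total: 4 + 0 = 4.

4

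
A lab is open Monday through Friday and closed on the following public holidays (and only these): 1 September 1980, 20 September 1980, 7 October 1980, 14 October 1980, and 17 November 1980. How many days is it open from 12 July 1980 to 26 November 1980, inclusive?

94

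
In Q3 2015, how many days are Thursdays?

2015-07-01 is a Wednesday.
That's 92 days from start to end, counting both.
92 = 7 × 13 + 1, so there are 13 full weeks plus 1 extra day.
Each full week contributes one Thursday: 13 so far.
The 1 extra day is Wed — none qualify.
Total: 13 + 0 = 13.

13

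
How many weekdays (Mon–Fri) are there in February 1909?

20 weekdays

February 1, 1909 is a Monday.
From February 1, 1909 to February 28, 1909 is 28 days inclusive.
28 = 7 × 4, so the span is exactly 4 full weeks.
Each full week contributes 5 weekdays (Mon–Fri): 4 × 5 = 20.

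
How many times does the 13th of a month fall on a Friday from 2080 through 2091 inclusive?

20

Friday-the-13ths by year:
2080: Sep, Dec
2081: Jun
2082: Feb, Mar, Nov
2083: Aug
2084: Oct
2085: Apr, Jul
2086: Sep, Dec
2087: Jun
2088: Feb, Aug
2089: May
2090: Jan, Oct
2091: Apr, Jul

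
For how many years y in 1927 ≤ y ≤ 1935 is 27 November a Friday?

Day of week of November 27 in each year:
1927: Sun, 1928: Tue, 1929: Wed, 1930: Thu, 1931: Fri ✓, 1932: Sun, 1933: Mon, 1934: Tue, 1935: Wed
Fridays: 1931.

1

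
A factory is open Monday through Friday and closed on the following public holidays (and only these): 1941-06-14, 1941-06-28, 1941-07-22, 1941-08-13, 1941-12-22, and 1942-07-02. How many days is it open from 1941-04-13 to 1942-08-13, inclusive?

345 working days

1941-04-13 is a Sunday.
From 1941-04-13 to 1942-08-13 is 488 days inclusive.
488 = 7 × 69 + 5, so there are 69 full weeks plus 5 extra days.
Each full week contributes 5 weekdays (Mon–Fri): 69 × 5 = 345.
The 5 extra days are Sun, Mon, Tue, Wed, Thu — 4 of them qualify.
Total: 345 + 4 = 349.
Holidays: 1941-06-14 (Sat); 1941-06-28 (Sat); 1941-07-22 (Tue); 1941-08-13 (Wed); 1941-12-22 (Mon); 1942-07-02 (Thu).
4 of the 6 holidays fall on weekdays; the rest are weekends and were already excluded.
Business days: 349 − 4 = 345.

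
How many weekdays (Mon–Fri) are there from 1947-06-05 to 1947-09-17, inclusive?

75

1947-06-05 is a Thursday.
From 1947-06-05 to 1947-09-17 is 105 days inclusive.
105 = 7 × 15, so the span is exactly 15 full weeks.
Each full week contributes 5 weekdays (Mon–Fri): 15 × 5 = 75.
Total: 75.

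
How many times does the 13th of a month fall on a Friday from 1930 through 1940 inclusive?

19

Friday-the-13ths by year:
1930: Jun
1931: Feb, Mar, Nov
1932: May
1933: Jan, Oct
1934: Apr, Jul
1935: Sep, Dec
1936: Mar, Nov
1937: Aug
1938: May
1939: Jan, Oct
1940: Sep, Dec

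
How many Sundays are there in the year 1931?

Jan 1, 1931 is a Thursday.
From Jan 1, 1931 to Dec 31, 1931 is 365 days inclusive.
365 = 7 × 52 + 1, so there are 52 full weeks plus 1 extra day.
Each full week contributes one Sunday: 52 so far.
The 1 extra day is Thu — none qualify.
Total: 52 + 0 = 52.

52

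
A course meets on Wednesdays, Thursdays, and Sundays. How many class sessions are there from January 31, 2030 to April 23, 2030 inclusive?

January 31, 2030 is a Thursday.
The range spans 83 days (inclusive of both endpoints).
83 = 7 × 11 + 6, so there are 11 full weeks plus 6 extra days.
Each full week contributes 3 days from the set (Wed, Thu, Sun): 11 × 3 = 33.
The 6 extra days are Thu, Fri, Sat, Sun, Mon, Tue — 2 of them qualify.
Total: 33 + 2 = 35.

35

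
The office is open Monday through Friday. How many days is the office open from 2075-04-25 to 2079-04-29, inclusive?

1047

2075-04-25 is a Thursday.
The range spans 1466 days (inclusive of both endpoints).
1466 = 7 × 209 + 3, so there are 209 full weeks plus 3 extra days.
Each full week contributes 5 weekdays (Mon–Fri): 209 × 5 = 1045.
The 3 extra days are Thu, Fri, Sat — 2 of them qualify.
Total: 1045 + 2 = 1047.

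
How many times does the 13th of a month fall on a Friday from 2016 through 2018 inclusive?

5

Friday-the-13ths by year:
2016: May
2017: Jan, Oct
2018: Apr, Jul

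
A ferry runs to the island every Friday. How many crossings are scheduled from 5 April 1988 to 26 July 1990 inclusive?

5 April 1988 is a Tuesday.
That's 843 days from start to end, counting both.
843 = 7 × 120 + 3, so there are 120 full weeks plus 3 extra days.
Each full week contributes one Friday: 120 so far.
The 3 extra days are Tuesday, Wednesday, Thursday — none qualify.
Total: 120 + 0 = 120.

120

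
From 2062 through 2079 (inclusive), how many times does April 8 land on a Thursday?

Day of week of April 8 in each year:
2062: Sat, 2063: Sun, 2064: Tue, 2065: Wed, 2066: Thu ✓, 2067: Fri, 2068: Sun, 2069: Mon, 2070: Tue, 2071: Wed, 2072: Fri, 2073: Sat, 2074: Sun, 2075: Mon, 2076: Wed, 2077: Thu ✓, 2078: Fri, 2079: Sat
Thursdays: 2066, 2077.

2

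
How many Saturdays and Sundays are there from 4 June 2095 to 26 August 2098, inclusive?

4 June 2095 is a Saturday.
The range spans 1180 days (inclusive of both endpoints).
1180 = 7 × 168 + 4, so there are 168 full weeks plus 4 extra days.
Each full week contributes 2 weekend days (Sat, Sun): 168 × 2 = 336.
The 4 extra days are Sat, Sun, Mon, Tue — 2 of them qualify.
Total: 336 + 2 = 338.

338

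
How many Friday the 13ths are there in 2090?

2

The 13th falls on a Friday when the month's 13th has weekday Fri.
Jan 13 is Fri ✓; Feb 13 is Mon; Mar 13 is Mon; Apr 13 is Thu; May 13 is Sat; Jun 13 is Tue; Jul 13 is Thu; Aug 13 is Sun; Sep 13 is Wed; Oct 13 is Fri ✓; Nov 13 is Mon; Dec 13 is Wed.
Friday the 13ths: Jan, Oct.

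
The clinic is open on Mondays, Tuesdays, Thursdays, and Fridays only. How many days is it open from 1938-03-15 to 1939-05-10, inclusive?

1938-03-15 is a Tuesday.
From 1938-03-15 to 1939-05-10 is 422 days inclusive.
422 = 7 × 60 + 2, so there are 60 full weeks plus 2 extra days.
Each full week contributes 4 days from the set (Mon, Tue, Thu, Fri): 60 × 4 = 240.
The 2 extra days are Tuesday, Wednesday — 1 of them qualifies.
Total: 240 + 1 = 241.

241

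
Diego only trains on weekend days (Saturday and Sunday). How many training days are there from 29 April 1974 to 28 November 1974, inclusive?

29 April 1974 is a Monday.
That's 214 days from start to end, counting both.
214 = 7 × 30 + 4, so there are 30 full weeks plus 4 extra days.
Each full week contributes 2 weekend days (Sat, Sun): 30 × 2 = 60.
The 4 extra days are Monday, Tuesday, Wednesday, Thursday — none qualify.
Total: 60 + 0 = 60.

60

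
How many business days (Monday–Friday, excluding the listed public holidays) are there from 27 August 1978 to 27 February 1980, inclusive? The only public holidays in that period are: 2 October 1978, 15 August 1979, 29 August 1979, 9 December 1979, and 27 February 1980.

389 business days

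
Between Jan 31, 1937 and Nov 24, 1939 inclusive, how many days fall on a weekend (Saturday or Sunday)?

293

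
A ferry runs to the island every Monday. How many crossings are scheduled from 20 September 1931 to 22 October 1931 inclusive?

20 September 1931 is a Sunday.
That's 33 days from start to end, counting both.
33 = 7 × 4 + 5, so there are 4 full weeks plus 5 extra days.
Each full week contributes one Monday: 4 so far.
The 5 extra days are Sun, Mon, Tue, Wed, Thu — 1 of them qualifies.
Total: 4 + 1 = 5.

5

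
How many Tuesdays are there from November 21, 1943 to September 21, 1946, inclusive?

November 21, 1943 is a Sunday.
The range spans 1036 days (inclusive of both endpoints).
1036 = 7 × 148, so the span is exactly 148 full weeks.
Each full week contributes one Tuesday: 148 so far.
Total: 148.

148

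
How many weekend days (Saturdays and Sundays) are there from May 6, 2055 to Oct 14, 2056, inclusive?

151

May 6, 2055 is a Thursday.
The range spans 528 days (inclusive of both endpoints).
528 = 7 × 75 + 3, so there are 75 full weeks plus 3 extra days.
Each full week contributes 2 weekend days (Sat, Sun): 75 × 2 = 150.
The 3 extra days are Thursday, Friday, Saturday — 1 of them qualifies.
Total: 150 + 1 = 151.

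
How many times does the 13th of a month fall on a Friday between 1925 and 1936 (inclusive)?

Friday-the-13ths by year:
1925: Feb, Mar, Nov
1926: Aug
1927: May
1928: Jan, Apr, Jul
1929: Sep, Dec
1930: Jun
1931: Feb, Mar, Nov
1932: May
1933: Jan, Oct
1934: Apr, Jul
1935: Sep, Dec
1936: Mar, Nov

23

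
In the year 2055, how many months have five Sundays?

A month has five Sundays exactly when Sunday falls within its first (length − 28) days.
Jan: 31 days, starts Fri → 5 of Fri, Sat, Sun ✓
Feb: 28 days, starts Mon → 5 of (none)
Mar: 31 days, starts Mon → 5 of Mon, Tue, Wed
Apr: 30 days, starts Thu → 5 of Thu, Fri
May: 31 days, starts Sat → 5 of Sat, Sun, Mon ✓
Jun: 30 days, starts Tue → 5 of Tue, Wed
Jul: 31 days, starts Thu → 5 of Thu, Fri, Sat
Aug: 31 days, starts Sun → 5 of Sun, Mon, Tue ✓
Sep: 30 days, starts Wed → 5 of Wed, Thu
Oct: 31 days, starts Fri → 5 of Fri, Sat, Sun ✓
Nov: 30 days, starts Mon → 5 of Mon, Tue
Dec: 31 days, starts Wed → 5 of Wed, Thu, Fri
Months with five Sundays: Jan, May, Aug, Oct.

4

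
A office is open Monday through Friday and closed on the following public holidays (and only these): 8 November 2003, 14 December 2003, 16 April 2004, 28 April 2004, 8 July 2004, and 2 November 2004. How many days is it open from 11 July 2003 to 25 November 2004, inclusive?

356 business days

11 July 2003 is a Friday.
The range spans 504 days (inclusive of both endpoints).
504 = 7 × 72, so the span is exactly 72 full weeks.
Each full week contributes 5 weekdays (Mon–Fri): 72 × 5 = 360.
Holidays: 8 November 2003 (Sat); 14 December 2003 (Sun); 16 April 2004 (Fri); 28 April 2004 (Wed); 8 July 2004 (Thu); 2 November 2004 (Tue).
4 of the 6 holidays fall on weekdays; the rest are weekends and were already excluded.
Business days: 360 − 4 = 356.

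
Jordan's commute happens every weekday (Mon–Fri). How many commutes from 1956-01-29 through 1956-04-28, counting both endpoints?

65

1956-01-29 is a Sunday.
The range spans 91 days (inclusive of both endpoints).
91 = 7 × 13, so the span is exactly 13 full weeks.
Each full week contributes 5 weekdays (Mon–Fri): 13 × 5 = 65.
Total: 65.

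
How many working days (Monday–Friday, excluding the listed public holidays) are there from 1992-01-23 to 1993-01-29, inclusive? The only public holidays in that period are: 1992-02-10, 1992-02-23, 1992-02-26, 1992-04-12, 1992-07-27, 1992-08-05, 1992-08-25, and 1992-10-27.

261 working days

1992-01-23 is a Thursday.
The range spans 373 days (inclusive of both endpoints).
373 = 7 × 53 + 2, so there are 53 full weeks plus 2 extra days.
Each full week contributes 5 weekdays (Mon–Fri): 53 × 5 = 265.
The 2 extra days are Thursday, Friday — 2 of them qualify.
Total: 265 + 2 = 267.
Holidays: 1992-02-10 (Mon); 1992-02-23 (Sun); 1992-02-26 (Wed); 1992-04-12 (Sun); 1992-07-27 (Mon); 1992-08-05 (Wed); 1992-08-25 (Tue); 1992-10-27 (Tue).
6 of the 8 holidays fall on weekdays; the rest are weekends and were already excluded.
Business days: 267 − 6 = 261.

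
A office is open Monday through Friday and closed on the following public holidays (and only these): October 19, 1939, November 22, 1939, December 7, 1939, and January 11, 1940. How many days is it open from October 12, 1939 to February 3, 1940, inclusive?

October 12, 1939 is a Thursday.
From October 12, 1939 to February 3, 1940 is 115 days inclusive.
115 = 7 × 16 + 3, so there are 16 full weeks plus 3 extra days.
Each full week contributes 5 weekdays (Mon–Fri): 16 × 5 = 80.
The 3 extra days are Thu, Fri, Sat — 2 of them qualify.
Total: 80 + 2 = 82.
Holidays: October 19, 1939 (Thu); November 22, 1939 (Wed); December 7, 1939 (Thu); January 11, 1940 (Thu).
All 4 holidays fall on weekdays, so subtract 4.
Business days: 82 − 4 = 78.

78 business days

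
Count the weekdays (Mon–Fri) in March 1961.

23 weekdays

Mar 1, 1961 is a Wednesday.
The range spans 31 days (inclusive of both endpoints).
31 = 7 × 4 + 3, so there are 4 full weeks plus 3 extra days.
Each full week contributes 5 weekdays (Mon–Fri): 4 × 5 = 20.
The 3 extra days are Wednesday, Thursday, Friday — 3 of them qualify.
Total: 20 + 3 = 23.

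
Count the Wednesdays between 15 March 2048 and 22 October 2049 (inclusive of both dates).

15 March 2048 is a Sunday.
The range spans 587 days (inclusive of both endpoints).
587 = 7 × 83 + 6, so there are 83 full weeks plus 6 extra days.
Each full week contributes one Wednesday: 83 so far.
The 6 extra days are Sunday, Monday, Tuesday, Wednesday, Thursday, Friday — 1 of them qualifies.
Total: 83 + 1 = 84.

84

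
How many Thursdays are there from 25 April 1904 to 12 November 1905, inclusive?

25 April 1904 is a Monday.
The range spans 567 days (inclusive of both endpoints).
567 = 7 × 81, so the span is exactly 81 full weeks.
Each full week contributes one Thursday: 81 so far.

81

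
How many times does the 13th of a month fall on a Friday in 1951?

The 13th falls on a Friday when the month's 13th has weekday Fri.
Jan 13 is Sat; Feb 13 is Tue; Mar 13 is Tue; Apr 13 is Fri ✓; May 13 is Sun; Jun 13 is Wed; Jul 13 is Fri ✓; Aug 13 is Mon; Sep 13 is Thu; Oct 13 is Sat; Nov 13 is Tue; Dec 13 is Thu.
Friday the 13ths: Apr, Jul.

2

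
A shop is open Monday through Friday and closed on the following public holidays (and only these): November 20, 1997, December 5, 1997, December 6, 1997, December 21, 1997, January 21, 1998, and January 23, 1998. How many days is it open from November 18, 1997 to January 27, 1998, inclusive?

47

November 18, 1997 is a Tuesday.
That's 71 days from start to end, counting both.
71 = 7 × 10 + 1, so there are 10 full weeks plus 1 extra day.
Each full week contributes 5 weekdays (Mon–Fri): 10 × 5 = 50.
The 1 extra day is Tue — 1 of them qualifies.
Total: 50 + 1 = 51.
Holidays: November 20, 1997 (Thu); December 5, 1997 (Fri); December 6, 1997 (Sat); December 21, 1997 (Sun); January 21, 1998 (Wed); January 23, 1998 (Fri).
4 of the 6 holidays fall on weekdays; the rest are weekends and were already excluded.
Business days: 51 − 4 = 47.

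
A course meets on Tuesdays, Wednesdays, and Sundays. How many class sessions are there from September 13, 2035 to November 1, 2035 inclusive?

21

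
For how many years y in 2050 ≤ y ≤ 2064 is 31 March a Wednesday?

Day of week of March 31 in each year:
2050: Thu, 2051: Fri, 2052: Sun, 2053: Mon, 2054: Tue, 2055: Wed ✓, 2056: Fri, 2057: Sat, 2058: Sun, 2059: Mon, 2060: Wed ✓, 2061: Thu, 2062: Fri, 2063: Sat, 2064: Mon
Wednesdays: 2055, 2060.

2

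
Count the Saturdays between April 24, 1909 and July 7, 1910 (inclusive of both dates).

April 24, 1909 is a Saturday.
From April 24, 1909 to July 7, 1910 is 440 days inclusive.
440 = 7 × 62 + 6, so there are 62 full weeks plus 6 extra days.
Each full week contributes one Saturday: 62 so far.
The 6 extra days are Saturday, Sunday, Monday, Tuesday, Wednesday, Thursday — 1 of them qualifies.
Total: 62 + 1 = 63.

63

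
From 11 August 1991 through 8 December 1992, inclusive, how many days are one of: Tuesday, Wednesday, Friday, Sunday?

278

11 August 1991 is a Sunday.
That's 486 days from start to end, counting both.
486 = 7 × 69 + 3, so there are 69 full weeks plus 3 extra days.
Each full week contributes 4 days from the set (Tue, Wed, Fri, Sun): 69 × 4 = 276.
The 3 extra days are Sun, Mon, Tue — 2 of them qualify.
Total: 276 + 2 = 278.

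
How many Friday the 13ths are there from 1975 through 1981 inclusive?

12

Friday-the-13ths by year:
1975: Jun
1976: Feb, Aug
1977: May
1978: Jan, Oct
1979: Apr, Jul
1980: Jun
1981: Feb, Mar, Nov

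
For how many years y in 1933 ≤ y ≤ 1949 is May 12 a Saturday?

Day of week of May 12 in each year:
1933: Fri, 1934: Sat ✓, 1935: Sun, 1936: Tue, 1937: Wed, 1938: Thu, 1939: Fri, 1940: Sun, 1941: Mon, 1942: Tue, 1943: Wed, 1944: Fri, 1945: Sat ✓, 1946: Sun, 1947: Mon, 1948: Wed, 1949: Thu
Saturdays: 1934, 1945.

2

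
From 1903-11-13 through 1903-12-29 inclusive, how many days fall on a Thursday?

6

1903-11-13 is a Friday.
From 1903-11-13 to 1903-12-29 is 47 days inclusive.
47 = 7 × 6 + 5, so there are 6 full weeks plus 5 extra days.
Each full week contributes one Thursday: 6 so far.
The 5 extra days are Fri, Sat, Sun, Mon, Tue — none qualify.
Total: 6 + 0 = 6.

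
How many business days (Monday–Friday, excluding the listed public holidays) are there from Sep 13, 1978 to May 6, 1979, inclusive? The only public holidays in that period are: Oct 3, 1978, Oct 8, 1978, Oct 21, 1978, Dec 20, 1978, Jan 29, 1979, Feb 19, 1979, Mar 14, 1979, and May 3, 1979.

162

Sep 13, 1978 is a Wednesday.
The range spans 236 days (inclusive of both endpoints).
236 = 7 × 33 + 5, so there are 33 full weeks plus 5 extra days.
Each full week contributes 5 weekdays (Mon–Fri): 33 × 5 = 165.
The 5 extra days are Wed, Thu, Fri, Sat, Sun — 3 of them qualify.
Total: 165 + 3 = 168.
Holidays: Oct 3, 1978 (Tue); Oct 8, 1978 (Sun); Oct 21, 1978 (Sat); Dec 20, 1978 (Wed); Jan 29, 1979 (Mon); Feb 19, 1979 (Mon); Mar 14, 1979 (Wed); May 3, 1979 (Thu).
6 of the 8 holidays fall on weekdays; the rest are weekends and were already excluded.
Business days: 168 − 6 = 162.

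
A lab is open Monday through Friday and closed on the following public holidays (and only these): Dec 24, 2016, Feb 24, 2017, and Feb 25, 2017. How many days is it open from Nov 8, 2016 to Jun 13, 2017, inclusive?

Nov 8, 2016 is a Tuesday.
The range spans 218 days (inclusive of both endpoints).
218 = 7 × 31 + 1, so there are 31 full weeks plus 1 extra day.
Each full week contributes 5 weekdays (Mon–Fri): 31 × 5 = 155.
The 1 extra day is Tuesday — 1 of them qualifies.
Total: 155 + 1 = 156.
Holidays: Dec 24, 2016 (Sat); Feb 24, 2017 (Fri); Feb 25, 2017 (Sat).
1 of the 3 holidays fall on weekdays; the rest are weekends and were already excluded.
Business days: 156 − 1 = 155.

155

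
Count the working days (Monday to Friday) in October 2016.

October 1, 2016 is a Saturday.
From October 1, 2016 to October 31, 2016 is 31 days inclusive.
31 = 7 × 4 + 3, so there are 4 full weeks plus 3 extra days.
Each full week contributes 5 weekdays (Mon–Fri): 4 × 5 = 20.
The 3 extra days are Sat, Sun, Mon — 1 of them qualifies.
Total: 20 + 1 = 21.

21 weekdays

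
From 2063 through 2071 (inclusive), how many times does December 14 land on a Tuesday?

1

Day of week of December 14 in each year:
2063: Fri, 2064: Sun, 2065: Mon, 2066: Tue ✓, 2067: Wed, 2068: Fri, 2069: Sat, 2070: Sun, 2071: Mon
Tuesdays: 2066.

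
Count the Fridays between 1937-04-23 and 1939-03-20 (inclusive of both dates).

1937-04-23 is a Friday.
The range spans 697 days (inclusive of both endpoints).
697 = 7 × 99 + 4, so there are 99 full weeks plus 4 extra days.
Each full week contributes one Friday: 99 so far.
The 4 extra days are Friday, Saturday, Sunday, Monday — 1 of them qualifies.
Total: 99 + 1 = 100.

100 Fridays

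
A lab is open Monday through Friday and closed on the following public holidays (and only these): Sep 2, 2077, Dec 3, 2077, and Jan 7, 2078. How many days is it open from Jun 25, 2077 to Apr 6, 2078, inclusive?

Jun 25, 2077 is a Friday.
The range spans 286 days (inclusive of both endpoints).
286 = 7 × 40 + 6, so there are 40 full weeks plus 6 extra days.
Each full week contributes 5 weekdays (Mon–Fri): 40 × 5 = 200.
The 6 extra days are Fri, Sat, Sun, Mon, Tue, Wed — 4 of them qualify.
Total: 200 + 4 = 204.
Holidays: Sep 2, 2077 (Thu); Dec 3, 2077 (Fri); Jan 7, 2078 (Fri).
All 3 holidays fall on weekdays, so subtract 3.
Business days: 204 − 3 = 201.

201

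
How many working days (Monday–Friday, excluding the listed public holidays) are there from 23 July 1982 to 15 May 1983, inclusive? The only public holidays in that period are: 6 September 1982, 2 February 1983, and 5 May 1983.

23 July 1982 is a Friday.
That's 297 days from start to end, counting both.
297 = 7 × 42 + 3, so there are 42 full weeks plus 3 extra days.
Each full week contributes 5 weekdays (Mon–Fri): 42 × 5 = 210.
The 3 extra days are Fri, Sat, Sun — 1 of them qualifies.
Total: 210 + 1 = 211.
Holidays: 6 September 1982 (Mon); 2 February 1983 (Wed); 5 May 1983 (Thu).
All 3 holidays fall on weekdays, so subtract 3.
Business days: 211 − 3 = 208.

208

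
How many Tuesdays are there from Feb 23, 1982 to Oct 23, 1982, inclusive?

35

Feb 23, 1982 is a Tuesday.
That's 243 days from start to end, counting both.
243 = 7 × 34 + 5, so there are 34 full weeks plus 5 extra days.
Each full week contributes one Tuesday: 34 so far.
The 5 extra days are Tuesday, Wednesday, Thursday, Friday, Saturday — 1 of them qualifies.
Total: 34 + 1 = 35.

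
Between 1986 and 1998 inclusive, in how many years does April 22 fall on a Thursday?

Day of week of April 22 in each year:
1986: Tue, 1987: Wed, 1988: Fri, 1989: Sat, 1990: Sun, 1991: Mon, 1992: Wed, 1993: Thu ✓, 1994: Fri, 1995: Sat, 1996: Mon, 1997: Tue, 1998: Wed
Thursdays: 1993.

1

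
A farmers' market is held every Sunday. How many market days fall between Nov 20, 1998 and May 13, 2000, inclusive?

77

Nov 20, 1998 is a Friday.
The range spans 541 days (inclusive of both endpoints).
541 = 7 × 77 + 2, so there are 77 full weeks plus 2 extra days.
Each full week contributes one Sunday: 77 so far.
The 2 extra days are Friday, Saturday — none qualify.
Total: 77 + 0 = 77.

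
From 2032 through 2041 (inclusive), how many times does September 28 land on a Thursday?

1

Day of week of September 28 in each year:
2032: Tue, 2033: Wed, 2034: Thu ✓, 2035: Fri, 2036: Sun, 2037: Mon, 2038: Tue, 2039: Wed, 2040: Fri, 2041: Sat
Thursdays: 2034.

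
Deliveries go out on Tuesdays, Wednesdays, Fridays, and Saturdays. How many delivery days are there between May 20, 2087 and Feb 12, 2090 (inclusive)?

572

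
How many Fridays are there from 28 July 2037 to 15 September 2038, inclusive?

59 Fridays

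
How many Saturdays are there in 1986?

January 1, 1986 is a Wednesday.
That's 365 days from start to end, counting both.
365 = 7 × 52 + 1, so there are 52 full weeks plus 1 extra day.
Each full week contributes one Saturday: 52 so far.
The 1 extra day is Wed — none qualify.
Total: 52 + 0 = 52.

52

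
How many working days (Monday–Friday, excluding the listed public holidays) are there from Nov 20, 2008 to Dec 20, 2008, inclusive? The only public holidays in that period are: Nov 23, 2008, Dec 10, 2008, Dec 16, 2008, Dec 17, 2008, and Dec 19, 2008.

18 working days

Nov 20, 2008 is a Thursday.
That's 31 days from start to end, counting both.
31 = 7 × 4 + 3, so there are 4 full weeks plus 3 extra days.
Each full week contributes 5 weekdays (Mon–Fri): 4 × 5 = 20.
The 3 extra days are Thursday, Friday, Saturday — 2 of them qualify.
Total: 20 + 2 = 22.
Holidays: Nov 23, 2008 (Sun); Dec 10, 2008 (Wed); Dec 16, 2008 (Tue); Dec 17, 2008 (Wed); Dec 19, 2008 (Fri).
4 of the 5 holidays fall on weekdays; the rest are weekends and were already excluded.
Business days: 22 − 4 = 18.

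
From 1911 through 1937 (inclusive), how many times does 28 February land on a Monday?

Day of week of February 28 in each year:
1911: Tue, 1912: Wed, 1913: Fri, 1914: Sat, 1915: Sun, 1916: Mon ✓, 1917: Wed, 1918: Thu, 1919: Fri, 1920: Sat, 1921: Mon ✓, 1922: Tue, 1923: Wed, 1924: Thu, 1925: Sat, 1926: Sun, 1927: Mon ✓, 1928: Tue, 1929: Thu, 1930: Fri, 1931: Sat, 1932: Sun, 1933: Tue, 1934: Wed, 1935: Thu, 1936: Fri, 1937: Sun
Mondays: 1916, 1921, 1927.

3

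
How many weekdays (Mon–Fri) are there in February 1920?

20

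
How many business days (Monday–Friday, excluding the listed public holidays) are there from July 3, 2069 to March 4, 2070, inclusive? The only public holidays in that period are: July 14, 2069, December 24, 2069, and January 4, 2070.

July 3, 2069 is a Wednesday.
That's 245 days from start to end, counting both.
245 = 7 × 35, so the span is exactly 35 full weeks.
Each full week contributes 5 weekdays (Mon–Fri): 35 × 5 = 175.
Total: 175.
Holidays: July 14, 2069 (Sun); December 24, 2069 (Tue); January 4, 2070 (Sat).
1 of the 3 holidays fall on weekdays; the rest are weekends and were already excluded.
Business days: 175 − 1 = 174.

174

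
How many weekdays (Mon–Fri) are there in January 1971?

January 1, 1971 is a Friday.
From January 1, 1971 to January 31, 1971 is 31 days inclusive.
31 = 7 × 4 + 3, so there are 4 full weeks plus 3 extra days.
Each full week contributes 5 weekdays (Mon–Fri): 4 × 5 = 20.
The 3 extra days are Fri, Sat, Sun — 1 of them qualifies.
Total: 20 + 1 = 21.

21 weekdays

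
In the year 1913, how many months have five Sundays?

4

A month has five Sundays exactly when Sunday falls within its first (length − 28) days.
Jan: 31 days, starts Wed → 5 of Wed, Thu, Fri
Feb: 28 days, starts Sat → 5 of (none)
Mar: 31 days, starts Sat → 5 of Sat, Sun, Mon ✓
Apr: 30 days, starts Tue → 5 of Tue, Wed
May: 31 days, starts Thu → 5 of Thu, Fri, Sat
Jun: 30 days, starts Sun → 5 of Sun, Mon ✓
Jul: 31 days, starts Tue → 5 of Tue, Wed, Thu
Aug: 31 days, starts Fri → 5 of Fri, Sat, Sun ✓
Sep: 30 days, starts Mon → 5 of Mon, Tue
Oct: 31 days, starts Wed → 5 of Wed, Thu, Fri
Nov: 30 days, starts Sat → 5 of Sat, Sun ✓
Dec: 31 days, starts Mon → 5 of Mon, Tue, Wed
Months with five Sundays: Mar, Jun, Aug, Nov.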